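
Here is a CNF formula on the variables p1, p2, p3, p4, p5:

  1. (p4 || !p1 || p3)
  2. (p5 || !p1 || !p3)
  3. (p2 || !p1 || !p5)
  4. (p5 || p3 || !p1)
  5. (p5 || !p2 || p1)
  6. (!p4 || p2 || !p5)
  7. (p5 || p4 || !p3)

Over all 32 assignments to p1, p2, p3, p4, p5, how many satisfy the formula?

12

Split on p5, then p1.
  p5=T, p1=T: remaining (p2,p3,p4) ∈ {(T,F,T); (T,T,F); (T,T,T)} — 3.
  p5=T, p1=F: p3 free; 3 ways for (p2,p4) × 2^1 = 6.
  p5=F, p1=T: a clause becomes empty — 0.
  p5=F, p1=F: remaining (p2,p3,p4) ∈ {(F,F,F); (F,F,T); (F,T,T)} — 3.
Total: 3 + 6 + 0 + 3 = 12.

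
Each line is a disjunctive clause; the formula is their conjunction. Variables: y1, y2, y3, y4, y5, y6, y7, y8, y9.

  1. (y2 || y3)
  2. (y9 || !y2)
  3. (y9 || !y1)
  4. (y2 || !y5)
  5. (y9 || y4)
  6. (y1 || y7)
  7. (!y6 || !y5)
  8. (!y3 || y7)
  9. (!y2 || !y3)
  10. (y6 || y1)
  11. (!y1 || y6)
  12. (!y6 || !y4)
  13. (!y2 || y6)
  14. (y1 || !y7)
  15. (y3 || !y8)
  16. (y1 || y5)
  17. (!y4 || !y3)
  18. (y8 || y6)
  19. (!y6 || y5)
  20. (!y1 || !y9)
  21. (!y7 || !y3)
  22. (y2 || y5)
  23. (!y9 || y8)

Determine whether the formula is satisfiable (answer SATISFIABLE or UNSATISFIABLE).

UNSATISFIABLE

y1 = True:
  propagation gives y9=True; an empty clause results — contradiction.
y1 = False:
  propagation gives y7=True; an empty clause results — contradiction.
Every branch closes, so no satisfying assignment exists.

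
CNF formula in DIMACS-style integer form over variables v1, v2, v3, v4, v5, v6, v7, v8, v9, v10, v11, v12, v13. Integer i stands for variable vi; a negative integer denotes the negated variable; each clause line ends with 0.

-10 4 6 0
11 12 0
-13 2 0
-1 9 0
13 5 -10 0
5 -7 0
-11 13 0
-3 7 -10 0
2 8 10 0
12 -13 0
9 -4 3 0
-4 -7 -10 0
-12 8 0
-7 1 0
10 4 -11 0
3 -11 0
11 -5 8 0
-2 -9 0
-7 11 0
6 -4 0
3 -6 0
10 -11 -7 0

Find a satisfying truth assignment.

v1=F  v2=F  v3=T  v4=F  v5=T  v6=F  v7=F  v8=T  v9=T  v10=F  v11=F  v12=T  v13=F

Check each clause:
  1. (NOT v10 OR v6 OR v4) — NOT v10 is true.
  2. (v12 OR v11) — v12 is true.
  3. (v2 OR NOT v13) — NOT v13 is true.
  4. (v9 OR NOT v1) — v9 is true.
  5. (NOT v10 OR v5 OR v13) — v5 is true.
  6. (NOT v7 OR v5) — NOT v7 is true.
  7. (NOT v11 OR v13) — NOT v11 is true.
  8. (v7 OR NOT v10 OR NOT v3) — NOT v10 is true.
  9. (v8 OR v10 OR v2) — v8 is true.
  10. (NOT v13 OR v12) — NOT v13 is true.
  11. (v9 OR NOT v4 OR v3) — v9 is true.
  12. (NOT v10 OR NOT v4 OR NOT v7) — NOT v7 is true.
  13. (v8 OR NOT v12) — v8 is true.
  14. (NOT v7 OR v1) — NOT v7 is true.
  15. (v10 OR NOT v11 OR v4) — NOT v11 is true.
  16. (v3 OR NOT v11) — v3 is true.
  17. (v11 OR v8 OR NOT v5) — v8 is true.
  18. (NOT v2 OR NOT v9) — NOT v2 is true.
  19. (v11 OR NOT v7) — NOT v7 is true.
  20. (NOT v4 OR v6) — NOT v4 is true.
  21. (v3 OR NOT v6) — NOT v6 is true.
  22. (NOT v7 OR NOT v11 OR v10) — NOT v7 is true.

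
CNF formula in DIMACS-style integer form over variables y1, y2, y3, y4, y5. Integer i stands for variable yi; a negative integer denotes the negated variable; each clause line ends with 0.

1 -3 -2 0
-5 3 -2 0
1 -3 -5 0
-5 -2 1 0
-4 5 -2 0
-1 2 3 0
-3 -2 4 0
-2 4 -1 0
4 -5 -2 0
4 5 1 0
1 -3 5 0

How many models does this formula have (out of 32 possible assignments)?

Case analysis on y2 and y1:
  y2=T, y1=T: remaining (y3,y4,y5) ∈ {(T,T,T)} — 1.
  y2=T, y1=F: a clause becomes empty — 0.
  y2=F, y1=T: remaining (y3,y4,y5) ∈ {(T,F,F); (T,F,T); (T,T,F); (T,T,T)} — 4.
  y2=F, y1=F: remaining (y3,y4,y5) ∈ {(F,F,T); (F,T,F); (F,T,T)} — 3.
Total: 1 + 0 + 4 + 3 = 8.

8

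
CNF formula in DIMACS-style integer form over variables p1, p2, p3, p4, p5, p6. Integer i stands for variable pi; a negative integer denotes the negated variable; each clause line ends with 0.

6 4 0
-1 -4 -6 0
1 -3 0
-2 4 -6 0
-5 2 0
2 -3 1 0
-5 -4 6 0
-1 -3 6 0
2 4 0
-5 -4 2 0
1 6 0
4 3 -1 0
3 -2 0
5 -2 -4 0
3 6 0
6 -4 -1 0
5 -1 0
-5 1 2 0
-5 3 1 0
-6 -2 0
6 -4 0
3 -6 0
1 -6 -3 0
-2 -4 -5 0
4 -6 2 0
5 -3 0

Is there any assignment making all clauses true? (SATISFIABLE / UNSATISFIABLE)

p6 = True:
  propagation gives p2=False, p5=False, p4=True, p1=False; an empty clause results — contradiction.
p6 = False:
  propagation gives p4=True; an empty clause results — contradiction.
Every branch closes, so no satisfying assignment exists.

UNSATISFIABLE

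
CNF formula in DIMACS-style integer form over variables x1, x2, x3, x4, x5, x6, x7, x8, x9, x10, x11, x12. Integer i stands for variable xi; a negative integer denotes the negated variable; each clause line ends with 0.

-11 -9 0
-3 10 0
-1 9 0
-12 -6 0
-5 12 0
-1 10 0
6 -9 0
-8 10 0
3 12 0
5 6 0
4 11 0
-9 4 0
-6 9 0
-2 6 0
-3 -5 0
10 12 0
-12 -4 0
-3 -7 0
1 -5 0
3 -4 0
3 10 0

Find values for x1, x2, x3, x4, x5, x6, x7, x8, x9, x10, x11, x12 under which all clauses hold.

x1 = True, x2 = True, x3 = True, x4 = True, x5 = False, x6 = True, x7 = False, x8 = False, x9 = True, x10 = True, x11 = False, x12 = False

Pure literal: x7 appears only negated; assign x7 = False.
x8 occurs only negated in the remaining clauses — set x8 = False.
Branch on x1: take x1 = True.
  then x9 is forced to True.
  then x11 is forced to False.
  then x10 is forced to True.
  then x6 is forced to True.
  then x12 is forced to False.
  then x5 is forced to False.
  then x3 is forced to True.
  then x4 is forced to True.
x2 is now unconstrained; take x2 = True.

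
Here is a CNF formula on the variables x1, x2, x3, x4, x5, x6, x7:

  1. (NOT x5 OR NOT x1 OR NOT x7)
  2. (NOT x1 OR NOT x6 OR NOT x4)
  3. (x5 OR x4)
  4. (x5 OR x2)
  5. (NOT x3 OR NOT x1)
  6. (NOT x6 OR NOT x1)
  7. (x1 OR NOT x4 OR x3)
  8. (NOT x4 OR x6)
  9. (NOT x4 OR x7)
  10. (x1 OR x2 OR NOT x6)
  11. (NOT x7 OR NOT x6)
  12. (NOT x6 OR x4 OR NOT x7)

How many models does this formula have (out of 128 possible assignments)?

12

Case analysis on x1 and x4:
  x1=T, x4=T: a clause becomes empty — 0.
  x1=T, x4=F: remaining (x2,x3,x5,x6,x7) ∈ {(F,F,T,F,F); (T,F,T,F,F)} — 2.
  x1=F, x4=T: a clause becomes empty — 0.
  x1=F, x4=F: x3 free; 5 ways for (x2,x5,x6,x7) × 2^1 = 10.
Total: 0 + 2 + 0 + 10 = 12.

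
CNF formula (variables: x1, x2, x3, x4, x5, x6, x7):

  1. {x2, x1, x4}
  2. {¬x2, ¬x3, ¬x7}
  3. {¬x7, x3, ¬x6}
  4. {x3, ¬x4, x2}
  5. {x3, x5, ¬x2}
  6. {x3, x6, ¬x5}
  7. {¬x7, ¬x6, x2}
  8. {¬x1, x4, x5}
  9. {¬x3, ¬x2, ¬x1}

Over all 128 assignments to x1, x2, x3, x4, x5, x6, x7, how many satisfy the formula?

Split on x2, then x3.
  x2=1, x3=1: forces x1=0; x7=0; x4, x5, x6 free → 2^3 = 8.
  x2=1, x3=0: remaining (x1,x4,x5,x6,x7) ∈ {(0,0,1,1,0); (0,1,1,1,0); (1,0,1,1,0); (1,1,1,1,0)} — 4.
  x2=0, x3=1: 15 of the 32 assignments to (x1,x4,x5,x6,x7) work.
  x2=0, x3=0: remaining (x1,x4,x5,x6,x7) ∈ {(1,0,1,1,0)} — 1.
Total: 8 + 4 + 15 + 1 = 28.

28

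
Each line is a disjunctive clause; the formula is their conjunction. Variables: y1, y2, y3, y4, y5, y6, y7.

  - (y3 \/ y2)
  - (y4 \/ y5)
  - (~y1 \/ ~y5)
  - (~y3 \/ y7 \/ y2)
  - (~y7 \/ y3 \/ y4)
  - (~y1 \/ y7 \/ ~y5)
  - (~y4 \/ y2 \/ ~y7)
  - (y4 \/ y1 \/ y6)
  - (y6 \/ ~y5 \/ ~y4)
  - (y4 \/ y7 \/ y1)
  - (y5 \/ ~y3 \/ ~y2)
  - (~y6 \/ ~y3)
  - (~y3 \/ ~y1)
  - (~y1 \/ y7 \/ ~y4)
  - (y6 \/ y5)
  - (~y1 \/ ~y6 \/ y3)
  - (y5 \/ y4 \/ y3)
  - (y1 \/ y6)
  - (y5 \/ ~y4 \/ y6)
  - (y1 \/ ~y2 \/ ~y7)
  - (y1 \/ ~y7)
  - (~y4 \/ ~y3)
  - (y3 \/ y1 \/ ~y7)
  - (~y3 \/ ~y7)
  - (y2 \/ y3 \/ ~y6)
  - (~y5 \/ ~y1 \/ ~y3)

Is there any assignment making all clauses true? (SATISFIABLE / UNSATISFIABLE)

Set y1 = False and propagate.
  then y6 is forced to True.
  then y3 is forced to False.
  then y2 is forced to True.
  then y7 is forced to False.
  then y4 is forced to True.
y5 is now unconstrained; take y5 = True.
So y1=F  y2=T  y3=F  y4=T  y5=T  y6=T  y7=F is a satisfying assignment.

SATISFIABLE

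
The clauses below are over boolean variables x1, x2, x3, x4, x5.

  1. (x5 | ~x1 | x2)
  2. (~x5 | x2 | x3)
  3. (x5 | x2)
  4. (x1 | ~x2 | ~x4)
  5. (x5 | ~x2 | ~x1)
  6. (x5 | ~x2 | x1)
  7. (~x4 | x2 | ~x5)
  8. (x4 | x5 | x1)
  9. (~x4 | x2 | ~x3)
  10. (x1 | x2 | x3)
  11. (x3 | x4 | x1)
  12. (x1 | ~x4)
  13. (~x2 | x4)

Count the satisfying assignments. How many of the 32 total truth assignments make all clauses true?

4

Satisfying assignments:
  x1=F x2=F x3=T x4=F x5=T
  x1=T x2=F x3=T x4=F x5=T
  x1=T x2=T x3=F x4=T x5=T
  x1=T x2=T x3=T x4=T x5=T
Count: 4.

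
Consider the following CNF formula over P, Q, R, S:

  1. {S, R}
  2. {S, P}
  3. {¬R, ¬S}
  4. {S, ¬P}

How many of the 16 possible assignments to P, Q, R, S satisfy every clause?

4

The models are:
  P=0 Q=0 R=0 S=1
  P=0 Q=1 R=0 S=1
  P=1 Q=0 R=0 S=1
  P=1 Q=1 R=0 S=1
Count: 4.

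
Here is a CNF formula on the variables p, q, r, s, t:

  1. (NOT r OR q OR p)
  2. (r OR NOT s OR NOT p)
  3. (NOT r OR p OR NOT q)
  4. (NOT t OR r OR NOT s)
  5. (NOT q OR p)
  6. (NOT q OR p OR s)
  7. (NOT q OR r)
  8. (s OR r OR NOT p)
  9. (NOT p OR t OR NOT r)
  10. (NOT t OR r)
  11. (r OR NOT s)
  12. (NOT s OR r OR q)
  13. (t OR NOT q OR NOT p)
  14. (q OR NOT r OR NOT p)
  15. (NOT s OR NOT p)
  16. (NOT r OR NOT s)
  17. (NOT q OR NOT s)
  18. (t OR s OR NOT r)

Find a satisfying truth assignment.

Try p = False.
  then q is forced to False.
  then r is forced to False.
  then t is forced to False.
  then s is forced to False.
Every clause has at least one true literal under this assignment.

p = 0, q = 0, r = 0, s = 0, t = 0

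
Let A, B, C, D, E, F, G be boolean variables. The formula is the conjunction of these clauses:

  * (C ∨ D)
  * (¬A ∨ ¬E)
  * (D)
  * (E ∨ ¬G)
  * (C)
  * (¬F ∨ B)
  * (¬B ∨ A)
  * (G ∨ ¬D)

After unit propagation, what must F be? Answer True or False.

Unit clause (D) sets D = True.
Unit clause (C) sets C = True.
(¬D ∨ G): since D = True, the clause reduces to (G). G = True.
(¬G ∨ E) with G = True leaves only E, so E = True.
(¬A ∨ ¬E) with E = True leaves only ¬A, so A = False.
(A ∨ ¬B): since A = False, the clause reduces to (¬B). B = False.
(¬F ∨ B) with B = False leaves only ¬F, so F = False.

False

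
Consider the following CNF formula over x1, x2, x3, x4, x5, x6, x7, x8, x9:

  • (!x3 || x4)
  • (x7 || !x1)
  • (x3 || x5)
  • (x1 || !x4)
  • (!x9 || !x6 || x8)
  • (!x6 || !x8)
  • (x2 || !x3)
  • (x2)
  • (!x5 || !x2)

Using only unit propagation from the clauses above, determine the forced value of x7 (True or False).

(x2) stands alone — x2 = True.
In (!x5 || !x2), !x2 is now false; !x5 must hold, so x5 = False.
(x3 || x5) with x5 = False leaves only x3, so x3 = True.
In (x4 || !x3), !x3 is now false; x4 must hold, so x4 = True.
From (x1 || !x4) and x4 = True: x1 = True.
(!x1 || x7): since x1 = True, the clause reduces to (x7). x7 = True.

True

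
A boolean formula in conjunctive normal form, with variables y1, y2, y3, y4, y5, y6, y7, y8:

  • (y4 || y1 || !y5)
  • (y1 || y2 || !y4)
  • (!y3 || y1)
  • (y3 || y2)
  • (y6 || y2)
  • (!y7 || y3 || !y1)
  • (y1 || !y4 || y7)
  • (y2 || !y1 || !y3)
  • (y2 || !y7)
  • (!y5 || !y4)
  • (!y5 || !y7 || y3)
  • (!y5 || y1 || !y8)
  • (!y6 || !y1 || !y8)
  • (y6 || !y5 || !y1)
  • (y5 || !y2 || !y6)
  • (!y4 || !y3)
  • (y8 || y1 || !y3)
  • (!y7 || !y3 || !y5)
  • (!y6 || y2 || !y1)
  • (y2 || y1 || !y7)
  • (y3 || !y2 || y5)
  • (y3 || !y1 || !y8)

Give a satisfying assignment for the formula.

y1=True, y2=True, y3=True, y4=False, y5=False, y6=False, y7=True, y8=True

Check each clause:
  1. (y1 || y4 || !y5) — y1 is true.
  2. (y2 || !y4 || y1) — y1 is true.
  3. (!y3 || y1) — y1 is true.
  4. (y2 || y3) — y2 is true.
  5. (y2 || y6) — y2 is true.
  6. (!y7 || y3 || !y1) — y3 is true.
  7. (!y4 || y7 || y1) — y1 is true.
  8. (y2 || !y1 || !y3) — y2 is true.
  9. (y2 || !y7) — y2 is true.
  10. (!y4 || !y5) — !y5 is true.
  11. (!y7 || y3 || !y5) — y3 is true.
  12. (!y5 || !y8 || y1) — y1 is true.
  13. (!y1 || !y6 || !y8) — !y6 is true.
  14. (y6 || !y5 || !y1) — !y5 is true.
  15. (!y2 || y5 || !y6) — !y6 is true.
  16. (!y3 || !y4) — !y4 is true.
  17. (y1 || !y3 || y8) — y8 is true.
  18. (!y7 || !y5 || !y3) — !y5 is true.
  19. (y2 || !y1 || !y6) — !y6 is true.
  20. (y1 || y2 || !y7) — y1 is true.
  21. (!y2 || y3 || y5) — y3 is true.
  22. (!y8 || !y1 || y3) — y3 is true.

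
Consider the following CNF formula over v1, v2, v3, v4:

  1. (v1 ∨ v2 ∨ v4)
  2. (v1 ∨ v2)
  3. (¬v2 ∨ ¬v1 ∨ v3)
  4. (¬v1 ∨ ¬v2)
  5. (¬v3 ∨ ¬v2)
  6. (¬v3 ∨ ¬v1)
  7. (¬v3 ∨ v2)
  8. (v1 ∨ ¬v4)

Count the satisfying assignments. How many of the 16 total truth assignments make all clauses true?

The models are:
  v1=F v2=T v3=F v4=F
  v1=T v2=F v3=F v4=F
  v1=T v2=F v3=F v4=T
Count: 3.

3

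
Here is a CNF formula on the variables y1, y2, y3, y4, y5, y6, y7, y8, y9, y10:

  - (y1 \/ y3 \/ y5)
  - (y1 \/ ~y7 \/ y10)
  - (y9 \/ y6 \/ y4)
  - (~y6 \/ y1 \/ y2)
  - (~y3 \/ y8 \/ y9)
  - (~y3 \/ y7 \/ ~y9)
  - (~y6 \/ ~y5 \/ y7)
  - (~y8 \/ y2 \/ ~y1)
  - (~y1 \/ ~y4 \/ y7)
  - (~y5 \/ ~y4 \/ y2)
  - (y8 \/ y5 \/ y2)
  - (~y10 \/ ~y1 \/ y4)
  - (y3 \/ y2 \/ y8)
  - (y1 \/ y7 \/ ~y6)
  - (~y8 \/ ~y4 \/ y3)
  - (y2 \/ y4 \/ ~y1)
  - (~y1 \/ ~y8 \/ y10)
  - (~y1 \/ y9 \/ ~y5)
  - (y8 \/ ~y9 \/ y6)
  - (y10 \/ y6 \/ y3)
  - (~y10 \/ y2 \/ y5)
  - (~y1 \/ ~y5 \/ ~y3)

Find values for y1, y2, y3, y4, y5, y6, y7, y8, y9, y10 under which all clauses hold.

y1=1  y2=1  y3=1  y4=1  y5=0  y6=1  y7=1  y8=0  y9=1  y10=0

Check each clause:
  1. (y1 \/ y3 \/ y5) — y1 is true.
  2. (y1 \/ ~y7 \/ y10) — y1 is true.
  3. (y4 \/ y6 \/ y9) — y9 is true.
  4. (y1 \/ y2 \/ ~y6) — y1 is true.
  5. (y8 \/ y9 \/ ~y3) — y9 is true.
  6. (y7 \/ ~y9 \/ ~y3) — y7 is true.
  7. (~y6 \/ ~y5 \/ y7) — ~y5 is true.
  8. (y2 \/ ~y8 \/ ~y1) — ~y8 is true.
  9. (~y1 \/ y7 \/ ~y4) — y7 is true.
  10. (y2 \/ ~y4 \/ ~y5) — y2 is true.
  11. (y8 \/ y2 \/ y5) — y2 is true.
  12. (y4 \/ ~y1 \/ ~y10) — y4 is true.
  13. (y3 \/ y8 \/ y2) — y2 is true.
  14. (y7 \/ ~y6 \/ y1) — y1 is true.
  15. (~y8 \/ ~y4 \/ y3) — ~y8 is true.
  16. (y2 \/ ~y1 \/ y4) — y2 is true.
  17. (~y8 \/ ~y1 \/ y10) — ~y8 is true.
  18. (~y5 \/ y9 \/ ~y1) — y9 is true.
  19. (~y9 \/ y6 \/ y8) — y6 is true.
  20. (y10 \/ y6 \/ y3) — y3 is true.
  21. (~y10 \/ y5 \/ y2) — y2 is true.
  22. (~y1 \/ ~y3 \/ ~y5) — ~y5 is true.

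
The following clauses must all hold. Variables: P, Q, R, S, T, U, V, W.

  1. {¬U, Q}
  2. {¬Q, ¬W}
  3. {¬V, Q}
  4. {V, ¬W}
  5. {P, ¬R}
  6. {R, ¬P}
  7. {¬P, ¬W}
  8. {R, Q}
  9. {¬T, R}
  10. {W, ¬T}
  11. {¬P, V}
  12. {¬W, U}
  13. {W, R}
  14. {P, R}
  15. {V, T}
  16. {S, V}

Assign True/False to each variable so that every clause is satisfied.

Pure literal: S appears only positively; assign S = True.
Branch on P: take P = True.
  then R is forced to True.
  then W is forced to False.
  then T is forced to False.
  then V is forced to True.
  then Q is forced to True.
U is now unconstrained; take U = True.
Every clause has at least one true literal under this assignment.

P=T, Q=T, R=T, S=T, T=F, U=T, V=T, W=F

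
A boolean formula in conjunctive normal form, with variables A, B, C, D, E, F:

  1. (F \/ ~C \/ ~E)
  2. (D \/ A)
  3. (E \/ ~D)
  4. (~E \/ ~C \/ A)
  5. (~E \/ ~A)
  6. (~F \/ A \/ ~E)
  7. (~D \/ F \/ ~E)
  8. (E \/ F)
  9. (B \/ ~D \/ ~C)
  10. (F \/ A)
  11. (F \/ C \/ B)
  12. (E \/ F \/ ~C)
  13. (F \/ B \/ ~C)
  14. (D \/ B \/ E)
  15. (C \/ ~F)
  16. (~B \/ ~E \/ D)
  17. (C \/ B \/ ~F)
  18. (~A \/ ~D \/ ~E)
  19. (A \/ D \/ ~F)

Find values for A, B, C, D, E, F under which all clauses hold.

A=1, B=1, C=1, D=0, E=0, F=1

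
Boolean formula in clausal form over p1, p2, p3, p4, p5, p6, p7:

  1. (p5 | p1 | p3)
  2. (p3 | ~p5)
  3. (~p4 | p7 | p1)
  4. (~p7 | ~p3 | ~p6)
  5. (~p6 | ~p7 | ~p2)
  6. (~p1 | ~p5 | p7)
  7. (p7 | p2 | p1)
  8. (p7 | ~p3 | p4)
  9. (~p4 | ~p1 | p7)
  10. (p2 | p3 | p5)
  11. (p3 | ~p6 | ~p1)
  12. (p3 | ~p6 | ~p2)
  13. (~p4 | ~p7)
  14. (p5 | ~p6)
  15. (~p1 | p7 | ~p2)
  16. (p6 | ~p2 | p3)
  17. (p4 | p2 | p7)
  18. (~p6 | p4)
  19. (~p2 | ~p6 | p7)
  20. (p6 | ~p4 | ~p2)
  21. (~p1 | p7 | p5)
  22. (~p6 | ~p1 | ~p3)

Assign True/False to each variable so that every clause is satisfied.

p1=False, p2=False, p3=True, p4=False, p5=False, p6=False, p7=True

Try p1 = False.
For the remaining variables, p2 = False, p3 = True, p4 = False, p5 = False, p6 = False, p7 = True works.
Every clause has at least one true literal under this assignment.
Check each clause:
  1. (p3 | p1 | p5) — p3 is true.
  2. (p3 | ~p5) — p3 is true.
  3. (p7 | ~p4 | p1) — ~p4 is true.
  4. (~p3 | ~p7 | ~p6) — ~p6 is true.
  5. (~p2 | ~p7 | ~p6) — ~p6 is true.
  6. (~p5 | ~p1 | p7) — ~p5 is true.
  7. (p7 | p1 | p2) — p7 is true.
  8. (p7 | ~p3 | p4) — p7 is true.
  9. (~p4 | ~p1 | p7) — ~p4 is true.
  10. (p3 | p5 | p2) — p3 is true.
  11. (~p1 | p3 | ~p6) — ~p6 is true.
  12. (p3 | ~p2 | ~p6) — ~p6 is true.
  13. (~p4 | ~p7) — ~p4 is true.
  14. (p5 | ~p6) — ~p6 is true.
  15. (p7 | ~p2 | ~p1) — ~p1 is true.
  16. (p6 | p3 | ~p2) — p3 is true.
  17. (p7 | p2 | p4) — p7 is true.
  18. (~p6 | p4) — ~p6 is true.
  19. (~p6 | p7 | ~p2) — ~p6 is true.
  20. (p6 | ~p2 | ~p4) — ~p4 is true.
  21. (~p1 | p7 | p5) — ~p1 is true.
  22. (~p3 | ~p1 | ~p6) — ~p6 is true.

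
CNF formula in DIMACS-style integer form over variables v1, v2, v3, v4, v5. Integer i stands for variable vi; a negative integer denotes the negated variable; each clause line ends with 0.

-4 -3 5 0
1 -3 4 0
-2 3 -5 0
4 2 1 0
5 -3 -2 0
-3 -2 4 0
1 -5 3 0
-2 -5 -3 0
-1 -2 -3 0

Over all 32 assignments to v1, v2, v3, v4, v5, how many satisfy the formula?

Case analysis on v3 and v2:
  v3=T, v2=T: a clause becomes empty — 0.
  v3=T, v2=F: remaining (v1,v4,v5) ∈ {(F,T,T); (T,F,F); (T,F,T); (T,T,T)} — 4.
  v3=F, v2=T: remaining (v1,v4,v5) ∈ {(F,F,F); (F,T,F); (T,F,F); (T,T,F)} — 4.
  v3=F, v2=F: 5 of the 8 assignments to (v1,v4,v5) work.
Total: 0 + 4 + 4 + 5 = 13.

13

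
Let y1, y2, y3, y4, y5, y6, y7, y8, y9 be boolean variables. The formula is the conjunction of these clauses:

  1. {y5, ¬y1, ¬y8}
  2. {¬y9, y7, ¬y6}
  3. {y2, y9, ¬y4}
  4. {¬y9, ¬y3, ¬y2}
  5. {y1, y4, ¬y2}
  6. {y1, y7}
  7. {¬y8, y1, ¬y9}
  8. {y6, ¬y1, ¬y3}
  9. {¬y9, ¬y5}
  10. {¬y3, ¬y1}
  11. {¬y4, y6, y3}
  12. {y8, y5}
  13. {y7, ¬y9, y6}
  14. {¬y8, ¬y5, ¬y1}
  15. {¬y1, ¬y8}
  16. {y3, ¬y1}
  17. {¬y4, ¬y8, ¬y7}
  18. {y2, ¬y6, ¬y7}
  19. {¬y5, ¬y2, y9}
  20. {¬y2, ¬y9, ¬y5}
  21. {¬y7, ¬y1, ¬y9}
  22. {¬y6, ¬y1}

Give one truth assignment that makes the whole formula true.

Set y1 = False and propagate.
  then y7 is forced to True.
The remaining clauses are satisfied by y2 = False, y3 = True, y4 = False, y5 = False, y6 = False, y8 = True, y9 = False.
Every clause has at least one true literal under this assignment.

y1 = F  y2 = F  y3 = T  y4 = F  y5 = F  y6 = F  y7 = T  y8 = T  y9 = F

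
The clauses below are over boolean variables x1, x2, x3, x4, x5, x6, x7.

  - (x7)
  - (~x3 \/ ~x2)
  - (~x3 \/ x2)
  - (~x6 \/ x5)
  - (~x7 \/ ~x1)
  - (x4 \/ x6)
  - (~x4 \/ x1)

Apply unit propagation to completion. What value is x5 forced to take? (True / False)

(x7) is a unit clause: x7 = True.
In (~x1 \/ ~x7), ~x7 is now false; ~x1 must hold, so x1 = False.
From (x1 \/ ~x4) and x1 = False: x4 = False.
(x4 \/ x6): since x4 = False, the clause reduces to (x6). x6 = True.
(~x6 \/ x5) with x6 = True leaves only x5, so x5 = True.

True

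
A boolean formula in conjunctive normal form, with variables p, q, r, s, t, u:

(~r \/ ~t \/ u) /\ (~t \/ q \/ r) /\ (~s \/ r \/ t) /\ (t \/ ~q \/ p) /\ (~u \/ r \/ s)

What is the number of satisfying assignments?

29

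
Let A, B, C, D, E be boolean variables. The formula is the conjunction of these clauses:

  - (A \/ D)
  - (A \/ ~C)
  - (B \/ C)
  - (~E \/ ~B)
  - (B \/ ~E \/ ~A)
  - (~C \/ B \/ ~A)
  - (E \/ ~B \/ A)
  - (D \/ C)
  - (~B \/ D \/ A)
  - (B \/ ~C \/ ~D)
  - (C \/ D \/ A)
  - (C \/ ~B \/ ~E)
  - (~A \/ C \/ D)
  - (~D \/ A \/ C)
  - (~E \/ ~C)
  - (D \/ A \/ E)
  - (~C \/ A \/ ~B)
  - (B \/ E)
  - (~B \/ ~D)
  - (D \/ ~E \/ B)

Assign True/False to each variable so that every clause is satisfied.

Try A = True.
Branch on B: take B = True.
  then E is forced to False.
  then D is forced to False.
  then C is forced to True.

A=True  B=True  C=True  D=False  E=False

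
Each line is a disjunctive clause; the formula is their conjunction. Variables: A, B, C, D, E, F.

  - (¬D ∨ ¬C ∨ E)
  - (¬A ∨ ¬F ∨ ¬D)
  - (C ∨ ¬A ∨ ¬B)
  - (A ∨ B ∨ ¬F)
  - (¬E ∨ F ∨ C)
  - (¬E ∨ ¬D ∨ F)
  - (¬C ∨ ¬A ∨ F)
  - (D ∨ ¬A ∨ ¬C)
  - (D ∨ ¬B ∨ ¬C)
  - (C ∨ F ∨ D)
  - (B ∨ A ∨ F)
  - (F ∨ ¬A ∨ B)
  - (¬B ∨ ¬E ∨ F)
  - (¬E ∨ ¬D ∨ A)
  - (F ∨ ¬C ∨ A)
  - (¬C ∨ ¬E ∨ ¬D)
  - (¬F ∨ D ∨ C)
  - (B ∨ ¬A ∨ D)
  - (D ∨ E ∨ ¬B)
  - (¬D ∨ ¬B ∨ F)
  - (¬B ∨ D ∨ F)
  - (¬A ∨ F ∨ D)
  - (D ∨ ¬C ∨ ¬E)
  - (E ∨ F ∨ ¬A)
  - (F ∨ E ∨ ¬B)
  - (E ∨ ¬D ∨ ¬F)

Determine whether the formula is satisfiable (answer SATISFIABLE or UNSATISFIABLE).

F = True:
  D = True:
    propagation gives A=False, B=True, E=False; an empty clause results — contradiction.
  D = False:
    propagation gives C=True, A=False, B=True; an empty clause results — contradiction.
F = False:
  D = True:
    propagation gives E=False, C=False, B=False, A=True; an empty clause results — contradiction.
  D = False:
    propagation gives C=True, A=False; an empty clause results — contradiction.
Every branch closes, so no satisfying assignment exists.

UNSATISFIABLE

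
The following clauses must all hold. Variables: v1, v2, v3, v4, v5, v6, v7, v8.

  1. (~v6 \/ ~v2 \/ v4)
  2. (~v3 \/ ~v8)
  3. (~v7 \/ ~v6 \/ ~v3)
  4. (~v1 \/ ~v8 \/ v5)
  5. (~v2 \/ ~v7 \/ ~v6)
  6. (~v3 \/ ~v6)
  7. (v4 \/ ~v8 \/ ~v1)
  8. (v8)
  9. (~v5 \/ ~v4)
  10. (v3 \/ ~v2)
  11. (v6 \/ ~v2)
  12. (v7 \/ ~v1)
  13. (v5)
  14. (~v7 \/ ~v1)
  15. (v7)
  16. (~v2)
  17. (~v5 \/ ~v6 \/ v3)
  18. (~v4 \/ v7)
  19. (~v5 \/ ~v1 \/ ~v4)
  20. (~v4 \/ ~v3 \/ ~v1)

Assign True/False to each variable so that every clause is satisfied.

Unit propagation: (v8) forces v8 = True.
The clause (~v3) is unit: v3 must be False.
(~v2) is a unit clause, so v2 = False.
(v5) is a unit clause, so v5 = True.
Unit propagation: (~v4) forces v4 = False.
Unit propagation: (~v1) forces v1 = False.
Unit propagation: (v7) forces v7 = True.
Unit propagation: (~v6) forces v6 = False.
Check each clause:
  1. (v4 \/ ~v6 \/ ~v2) — ~v6 is true.
  2. (~v8 \/ ~v3) — ~v3 is true.
  3. (~v7 \/ ~v3 \/ ~v6) — ~v6 is true.
  4. (~v1 \/ ~v8 \/ v5) — v5 is true.
  5. (~v6 \/ ~v7 \/ ~v2) — ~v6 is true.
  6. (~v6 \/ ~v3) — ~v6 is true.
  7. (~v8 \/ v4 \/ ~v1) — ~v1 is true.
  8. (v8) — v8 is true.
  9. (~v5 \/ ~v4) — ~v4 is true.
  10. (~v2 \/ v3) — ~v2 is true.
  11. (~v2 \/ v6) — ~v2 is true.
  12. (~v1 \/ v7) — ~v1 is true.
  13. (v5) — v5 is true.
  14. (~v1 \/ ~v7) — ~v1 is true.
  15. (v7) — v7 is true.
  16. (~v2) — ~v2 is true.
  17. (~v5 \/ ~v6 \/ v3) — ~v6 is true.
  18. (v7 \/ ~v4) — ~v4 is true.
  19. (~v1 \/ ~v5 \/ ~v4) — ~v4 is true.
  20. (~v3 \/ ~v4 \/ ~v1) — ~v4 is true.

v1 = F, v2 = F, v3 = F, v4 = F, v5 = T, v6 = F, v7 = T, v8 = T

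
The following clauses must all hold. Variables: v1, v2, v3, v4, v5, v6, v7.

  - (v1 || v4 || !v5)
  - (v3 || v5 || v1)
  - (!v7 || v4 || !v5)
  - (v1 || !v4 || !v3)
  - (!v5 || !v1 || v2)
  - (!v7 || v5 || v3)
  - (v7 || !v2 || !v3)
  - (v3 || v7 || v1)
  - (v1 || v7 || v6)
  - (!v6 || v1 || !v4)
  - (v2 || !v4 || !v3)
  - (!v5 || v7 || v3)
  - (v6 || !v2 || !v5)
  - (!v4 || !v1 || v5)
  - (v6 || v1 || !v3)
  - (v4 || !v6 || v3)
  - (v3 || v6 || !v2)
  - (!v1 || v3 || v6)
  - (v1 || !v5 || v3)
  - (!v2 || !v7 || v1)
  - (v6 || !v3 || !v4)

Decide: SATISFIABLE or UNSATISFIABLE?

SATISFIABLE

Branch on v1: take v1 = True.
The remaining clauses are satisfied by v2 = False, v3 = True, v4 = False, v5 = False, v6 = True, v7 = True.
So v1=1, v2=0, v3=1, v4=0, v5=0, v6=1, v7=1 is a satisfying assignment.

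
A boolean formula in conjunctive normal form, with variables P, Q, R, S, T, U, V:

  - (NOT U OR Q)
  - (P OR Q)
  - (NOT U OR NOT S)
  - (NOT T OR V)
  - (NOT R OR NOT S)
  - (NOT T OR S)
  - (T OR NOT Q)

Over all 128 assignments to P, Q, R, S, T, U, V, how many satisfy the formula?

9

Case analysis on Q and S:
  Q=1, S=1: remaining (P,R,T,U,V) ∈ {(0,0,1,0,1); (1,0,1,0,1)} — 2.
  Q=1, S=0: a clause becomes empty — 0.
  Q=0, S=1: remaining (P,R,T,U,V) ∈ {(1,0,0,0,0); (1,0,0,0,1); (1,0,1,0,1)} — 3.
  Q=0, S=0: remaining (P,R,T,U,V) ∈ {(1,0,0,0,0); (1,0,0,0,1); (1,1,0,0,0); (1,1,0,0,1)} — 4.
Total: 2 + 0 + 3 + 4 = 9.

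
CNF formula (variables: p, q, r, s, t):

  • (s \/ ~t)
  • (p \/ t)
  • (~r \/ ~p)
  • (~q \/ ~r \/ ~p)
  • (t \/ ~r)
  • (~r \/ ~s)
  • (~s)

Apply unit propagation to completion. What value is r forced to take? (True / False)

False

(~s) stands alone — s = False.
(~t \/ s): since s = False, the clause reduces to (~t). t = False.
(t \/ p): since t = False, the clause reduces to (p). p = True.
In (~p \/ ~r), ~p is now false; ~r must hold, so r = False.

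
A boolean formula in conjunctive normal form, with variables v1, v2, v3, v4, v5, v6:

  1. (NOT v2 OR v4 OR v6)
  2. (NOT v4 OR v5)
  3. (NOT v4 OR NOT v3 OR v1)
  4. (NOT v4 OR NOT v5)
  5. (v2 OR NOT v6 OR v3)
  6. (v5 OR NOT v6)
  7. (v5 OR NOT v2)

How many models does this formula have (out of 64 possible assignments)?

14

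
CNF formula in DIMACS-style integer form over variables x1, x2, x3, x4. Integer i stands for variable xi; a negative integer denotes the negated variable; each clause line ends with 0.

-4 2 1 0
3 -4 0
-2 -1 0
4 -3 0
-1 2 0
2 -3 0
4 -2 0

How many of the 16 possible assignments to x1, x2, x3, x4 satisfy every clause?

2

The models are:
  x1=0 x2=0 x3=0 x4=0
  x1=0 x2=1 x3=1 x4=1
That's 2 in total.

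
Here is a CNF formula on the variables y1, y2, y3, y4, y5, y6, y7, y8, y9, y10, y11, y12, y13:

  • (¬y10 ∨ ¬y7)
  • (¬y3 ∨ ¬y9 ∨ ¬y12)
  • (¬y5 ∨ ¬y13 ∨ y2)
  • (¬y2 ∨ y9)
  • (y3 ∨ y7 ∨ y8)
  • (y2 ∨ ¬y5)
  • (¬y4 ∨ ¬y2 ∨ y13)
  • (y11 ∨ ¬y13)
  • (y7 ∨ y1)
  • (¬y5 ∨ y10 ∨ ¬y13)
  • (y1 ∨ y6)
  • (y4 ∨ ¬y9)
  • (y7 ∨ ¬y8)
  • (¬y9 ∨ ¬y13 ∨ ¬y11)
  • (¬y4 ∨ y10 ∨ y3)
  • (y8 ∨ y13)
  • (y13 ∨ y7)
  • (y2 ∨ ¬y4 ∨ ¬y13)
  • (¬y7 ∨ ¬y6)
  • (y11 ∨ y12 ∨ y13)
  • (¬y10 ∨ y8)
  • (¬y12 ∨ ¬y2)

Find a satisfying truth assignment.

y1=T, y2=F, y3=T, y4=F, y5=F, y6=F, y7=T, y8=F, y9=F, y10=F, y11=T, y12=T, y13=T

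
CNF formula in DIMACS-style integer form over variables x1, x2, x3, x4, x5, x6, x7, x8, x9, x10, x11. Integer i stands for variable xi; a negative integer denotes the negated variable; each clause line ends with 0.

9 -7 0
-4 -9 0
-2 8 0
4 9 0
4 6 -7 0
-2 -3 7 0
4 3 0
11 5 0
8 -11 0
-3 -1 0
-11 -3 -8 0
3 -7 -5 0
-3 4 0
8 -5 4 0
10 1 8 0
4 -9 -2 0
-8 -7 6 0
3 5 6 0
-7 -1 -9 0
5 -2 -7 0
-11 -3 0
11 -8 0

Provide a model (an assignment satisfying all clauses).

Set x1 = True and propagate.
  then x3 is forced to False.
  then x4 is forced to True.
  then x9 is forced to False.
  then x7 is forced to False.
Try x2 = True.
  then x8 is forced to True.
  then x11 is forced to True.
Branch on x5: take x5 = True.
x6, x10 are now unconstrained; take x6 = False, x10 = False.

x1 = T, x2 = T, x3 = F, x4 = T, x5 = T, x6 = F, x7 = F, x8 = T, x9 = F, x10 = F, x11 = T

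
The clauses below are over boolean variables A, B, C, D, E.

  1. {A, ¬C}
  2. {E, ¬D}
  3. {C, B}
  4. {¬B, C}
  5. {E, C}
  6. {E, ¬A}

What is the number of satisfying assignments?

4

The models are:
  A=1 B=0 C=1 D=0 E=1
  A=1 B=0 C=1 D=1 E=1
  A=1 B=1 C=1 D=0 E=1
  A=1 B=1 C=1 D=1 E=1
Count: 4.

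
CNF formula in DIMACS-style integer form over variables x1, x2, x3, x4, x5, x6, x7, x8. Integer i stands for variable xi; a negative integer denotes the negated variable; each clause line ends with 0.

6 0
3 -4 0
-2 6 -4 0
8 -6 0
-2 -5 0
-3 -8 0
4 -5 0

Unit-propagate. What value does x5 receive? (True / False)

False

Unit clause (x6) sets x6 = True.
(~x6 \/ x8): since x6 = True, the clause reduces to (x8). x8 = True.
(~x3 \/ ~x8) with x8 = True leaves only ~x3, so x3 = False.
(x3 \/ ~x4) with x3 = False leaves only ~x4, so x4 = False.
From (x4 \/ ~x5) and x4 = False: x5 = False.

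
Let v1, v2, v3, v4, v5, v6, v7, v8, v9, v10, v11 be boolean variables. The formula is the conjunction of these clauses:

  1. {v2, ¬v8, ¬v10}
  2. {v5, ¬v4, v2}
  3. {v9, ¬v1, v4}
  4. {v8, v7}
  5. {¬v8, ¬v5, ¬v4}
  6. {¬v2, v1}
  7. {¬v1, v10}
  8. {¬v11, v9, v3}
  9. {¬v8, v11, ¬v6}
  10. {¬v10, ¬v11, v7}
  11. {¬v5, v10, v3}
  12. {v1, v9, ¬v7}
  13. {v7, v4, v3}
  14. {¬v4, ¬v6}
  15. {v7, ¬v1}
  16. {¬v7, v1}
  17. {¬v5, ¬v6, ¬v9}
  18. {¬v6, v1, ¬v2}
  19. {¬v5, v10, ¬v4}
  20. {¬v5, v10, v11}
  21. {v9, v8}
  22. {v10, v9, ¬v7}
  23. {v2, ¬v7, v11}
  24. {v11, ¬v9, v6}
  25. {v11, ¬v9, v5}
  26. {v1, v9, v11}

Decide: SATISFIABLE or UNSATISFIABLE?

SATISFIABLE

Try v1 = True.
  then v10 is forced to True.
  then v7 is forced to True.
Branch on v2: take v2 = False.
  then v8 is forced to False.
  then v9 is forced to True.
  then v11 is forced to True.
For the remaining variables, v3 = False, v4 = False, v5 = True, v6 = False works.
Every clause has at least one true literal under this assignment.
So v1=T, v2=F, v3=F, v4=F, v5=T, v6=F, v7=T, v8=F, v9=T, v10=T, v11=T is a satisfying assignment.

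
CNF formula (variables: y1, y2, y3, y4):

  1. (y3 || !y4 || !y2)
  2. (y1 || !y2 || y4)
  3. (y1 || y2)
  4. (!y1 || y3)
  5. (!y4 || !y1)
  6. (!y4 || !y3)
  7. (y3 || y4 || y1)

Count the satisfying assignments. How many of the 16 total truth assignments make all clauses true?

2

Satisfying assignments:
  y1=T y2=F y3=T y4=F
  y1=T y2=T y3=T y4=F
Count: 2.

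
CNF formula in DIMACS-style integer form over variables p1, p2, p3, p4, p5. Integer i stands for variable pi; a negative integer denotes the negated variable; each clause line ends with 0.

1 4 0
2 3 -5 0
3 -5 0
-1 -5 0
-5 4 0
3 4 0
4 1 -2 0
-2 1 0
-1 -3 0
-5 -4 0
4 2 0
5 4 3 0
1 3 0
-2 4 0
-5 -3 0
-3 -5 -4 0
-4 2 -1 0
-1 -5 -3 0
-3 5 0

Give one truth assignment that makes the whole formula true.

p1=T, p2=T, p3=F, p4=T, p5=F

Set p1 = True and propagate.
  then p5 is forced to False.
  then p3 is forced to False.
  then p4 is forced to True.
  then p2 is forced to True.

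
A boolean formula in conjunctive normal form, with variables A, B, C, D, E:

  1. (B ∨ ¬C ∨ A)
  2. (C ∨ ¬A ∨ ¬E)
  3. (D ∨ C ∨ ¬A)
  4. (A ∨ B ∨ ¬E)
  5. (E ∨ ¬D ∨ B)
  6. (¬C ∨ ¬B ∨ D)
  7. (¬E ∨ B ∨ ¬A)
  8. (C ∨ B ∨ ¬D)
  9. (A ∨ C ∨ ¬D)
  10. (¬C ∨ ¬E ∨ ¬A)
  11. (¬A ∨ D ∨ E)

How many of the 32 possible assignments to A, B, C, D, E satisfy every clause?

The models are:
  A=F B=F C=F D=F E=F
  A=F B=T C=F D=F E=F
  A=F B=T C=F D=F E=T
  A=F B=T C=T D=T E=F
  A=F B=T C=T D=T E=T
  A=T B=T C=F D=T E=F
  A=T B=T C=T D=T E=F
Count: 7.

7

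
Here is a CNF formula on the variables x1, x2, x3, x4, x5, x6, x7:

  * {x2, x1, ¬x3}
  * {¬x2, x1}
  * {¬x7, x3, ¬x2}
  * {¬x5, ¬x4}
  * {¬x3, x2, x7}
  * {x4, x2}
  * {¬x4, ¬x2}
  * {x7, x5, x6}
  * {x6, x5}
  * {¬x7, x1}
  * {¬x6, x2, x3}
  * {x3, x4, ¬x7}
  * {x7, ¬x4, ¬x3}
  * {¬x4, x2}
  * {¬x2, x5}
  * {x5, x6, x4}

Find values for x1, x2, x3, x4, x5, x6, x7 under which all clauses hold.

Pure literal: x1 appears only positively; assign x1 = True.
Try x2 = True.
  then x4 is forced to False.
  then x5 is forced to True.
Branch on x3: take x3 = True.
x6, x7 are now unconstrained; take x6 = True, x7 = False.

x1=True, x2=True, x3=True, x4=False, x5=True, x6=True, x7=False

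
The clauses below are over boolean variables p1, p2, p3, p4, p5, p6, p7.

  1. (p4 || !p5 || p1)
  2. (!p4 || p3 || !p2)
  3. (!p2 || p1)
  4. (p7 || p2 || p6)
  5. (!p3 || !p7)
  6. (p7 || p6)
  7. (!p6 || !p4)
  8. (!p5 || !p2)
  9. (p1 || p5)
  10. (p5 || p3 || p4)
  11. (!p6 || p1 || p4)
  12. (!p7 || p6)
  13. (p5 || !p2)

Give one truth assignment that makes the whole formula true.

p1=T, p2=F, p3=F, p4=F, p5=T, p6=T, p7=T

Check each clause:
  1. (p4 || !p5 || p1) — p1 is true.
  2. (p3 || !p4 || !p2) — !p4 is true.
  3. (!p2 || p1) — p1 is true.
  4. (p2 || p6 || p7) — p6 is true.
  5. (!p7 || !p3) — !p3 is true.
  6. (p6 || p7) — p6 is true.
  7. (!p6 || !p4) — !p4 is true.
  8. (!p5 || !p2) — !p2 is true.
  9. (p1 || p5) — p1 is true.
  10. (p5 || p3 || p4) — p5 is true.
  11. (!p6 || p1 || p4) — p1 is true.
  12. (p6 || !p7) — p6 is true.
  13. (p5 || !p2) — p5 is true.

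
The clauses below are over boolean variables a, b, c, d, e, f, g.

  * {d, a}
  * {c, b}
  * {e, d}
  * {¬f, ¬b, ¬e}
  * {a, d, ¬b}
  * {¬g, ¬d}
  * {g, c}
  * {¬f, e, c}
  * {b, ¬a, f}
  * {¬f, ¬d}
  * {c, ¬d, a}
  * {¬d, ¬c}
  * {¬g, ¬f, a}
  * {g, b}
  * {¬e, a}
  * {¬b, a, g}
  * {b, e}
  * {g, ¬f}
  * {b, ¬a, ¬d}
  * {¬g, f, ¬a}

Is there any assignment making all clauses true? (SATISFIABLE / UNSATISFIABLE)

SATISFIABLE

Branch on a: take a = True.
Set b = False and propagate.
  then c is forced to True.
  then f is forced to True.
  then d is forced to False.
  then e is forced to True.
  then g is forced to True.
So a=True, b=False, c=True, d=False, e=True, f=True, g=True is a satisfying assignment.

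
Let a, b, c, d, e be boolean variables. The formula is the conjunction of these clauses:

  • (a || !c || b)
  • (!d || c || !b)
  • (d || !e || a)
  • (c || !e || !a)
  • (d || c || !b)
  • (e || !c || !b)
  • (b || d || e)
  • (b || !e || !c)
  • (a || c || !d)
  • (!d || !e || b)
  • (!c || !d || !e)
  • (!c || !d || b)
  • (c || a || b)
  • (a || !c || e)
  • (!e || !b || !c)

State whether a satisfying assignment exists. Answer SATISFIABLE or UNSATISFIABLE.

Try a = True.
Set b = False and propagate.
The remaining clauses are satisfied by c = False, d = True, e = False.
Every clause has at least one true literal under this assignment.
So a=T, b=F, c=F, d=T, e=F is a satisfying assignment.

SATISFIABLE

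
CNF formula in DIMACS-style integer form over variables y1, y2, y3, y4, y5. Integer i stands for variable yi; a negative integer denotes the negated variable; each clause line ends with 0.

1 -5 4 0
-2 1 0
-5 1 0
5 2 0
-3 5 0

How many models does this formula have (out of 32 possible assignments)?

Split on y5, then y1.
  y5=T, y1=T: y2, y3, y4 free → 2^3 = 8.
  y5=T, y1=F: a clause becomes empty — 0.
  y5=F, y1=T: remaining (y2,y3,y4) ∈ {(T,F,F); (T,F,T)} — 2.
  y5=F, y1=F: a clause becomes empty — 0.
Total: 8 + 0 + 2 + 0 = 10.

10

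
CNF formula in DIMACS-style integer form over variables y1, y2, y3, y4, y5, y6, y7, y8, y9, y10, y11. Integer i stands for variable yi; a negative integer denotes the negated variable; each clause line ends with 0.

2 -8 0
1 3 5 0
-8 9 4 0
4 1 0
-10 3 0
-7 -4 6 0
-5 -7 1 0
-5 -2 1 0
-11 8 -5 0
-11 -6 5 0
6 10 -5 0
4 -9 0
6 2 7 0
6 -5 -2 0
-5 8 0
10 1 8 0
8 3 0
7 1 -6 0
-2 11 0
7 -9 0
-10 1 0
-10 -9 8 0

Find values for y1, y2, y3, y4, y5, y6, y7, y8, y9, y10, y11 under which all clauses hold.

y1 = True, y2 = True, y3 = True, y4 = False, y5 = False, y6 = False, y7 = False, y8 = False, y9 = False, y10 = True, y11 = True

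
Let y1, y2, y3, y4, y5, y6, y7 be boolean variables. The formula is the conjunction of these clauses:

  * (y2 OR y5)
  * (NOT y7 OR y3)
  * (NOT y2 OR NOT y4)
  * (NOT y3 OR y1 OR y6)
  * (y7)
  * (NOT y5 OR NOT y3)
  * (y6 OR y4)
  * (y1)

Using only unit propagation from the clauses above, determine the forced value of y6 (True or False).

(y7) stands alone — y7 = True.
(NOT y7 OR y3): since y7 = True, the clause reduces to (y3). y3 = True.
From (NOT y3 OR NOT y5) and y3 = True: y5 = False.
From (y2 OR y5) and y5 = False: y2 = True.
(NOT y2 OR NOT y4): since y2 = True, the clause reduces to (NOT y4). y4 = False.
In (y4 OR y6), y4 is now false; y6 must hold, so y6 = True.

True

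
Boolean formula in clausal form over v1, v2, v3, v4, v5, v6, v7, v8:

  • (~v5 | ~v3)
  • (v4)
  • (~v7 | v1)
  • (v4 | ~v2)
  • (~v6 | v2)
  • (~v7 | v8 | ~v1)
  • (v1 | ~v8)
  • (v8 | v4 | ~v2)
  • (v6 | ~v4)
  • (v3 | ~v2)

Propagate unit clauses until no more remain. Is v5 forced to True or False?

False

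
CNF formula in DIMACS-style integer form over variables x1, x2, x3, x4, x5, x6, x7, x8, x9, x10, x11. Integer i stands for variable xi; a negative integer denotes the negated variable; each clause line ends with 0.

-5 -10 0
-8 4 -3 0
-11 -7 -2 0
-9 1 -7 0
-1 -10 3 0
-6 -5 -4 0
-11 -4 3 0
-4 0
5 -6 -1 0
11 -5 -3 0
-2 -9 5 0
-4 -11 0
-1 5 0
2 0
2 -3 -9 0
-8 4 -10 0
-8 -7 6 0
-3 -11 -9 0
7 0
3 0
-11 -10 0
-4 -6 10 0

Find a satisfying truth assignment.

x1 = F, x2 = T, x3 = T, x4 = F, x5 = F, x6 = F, x7 = T, x8 = F, x9 = F, x10 = T, x11 = F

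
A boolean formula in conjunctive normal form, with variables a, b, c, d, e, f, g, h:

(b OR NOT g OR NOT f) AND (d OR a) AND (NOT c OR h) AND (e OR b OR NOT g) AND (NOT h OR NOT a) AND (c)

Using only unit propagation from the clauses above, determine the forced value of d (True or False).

True

(c) is a unit clause: c = True.
(h OR NOT c): since c = True, the clause reduces to (h). h = True.
From (NOT a OR NOT h) and h = True: a = False.
(d OR a) with a = False leaves only d, so d = True.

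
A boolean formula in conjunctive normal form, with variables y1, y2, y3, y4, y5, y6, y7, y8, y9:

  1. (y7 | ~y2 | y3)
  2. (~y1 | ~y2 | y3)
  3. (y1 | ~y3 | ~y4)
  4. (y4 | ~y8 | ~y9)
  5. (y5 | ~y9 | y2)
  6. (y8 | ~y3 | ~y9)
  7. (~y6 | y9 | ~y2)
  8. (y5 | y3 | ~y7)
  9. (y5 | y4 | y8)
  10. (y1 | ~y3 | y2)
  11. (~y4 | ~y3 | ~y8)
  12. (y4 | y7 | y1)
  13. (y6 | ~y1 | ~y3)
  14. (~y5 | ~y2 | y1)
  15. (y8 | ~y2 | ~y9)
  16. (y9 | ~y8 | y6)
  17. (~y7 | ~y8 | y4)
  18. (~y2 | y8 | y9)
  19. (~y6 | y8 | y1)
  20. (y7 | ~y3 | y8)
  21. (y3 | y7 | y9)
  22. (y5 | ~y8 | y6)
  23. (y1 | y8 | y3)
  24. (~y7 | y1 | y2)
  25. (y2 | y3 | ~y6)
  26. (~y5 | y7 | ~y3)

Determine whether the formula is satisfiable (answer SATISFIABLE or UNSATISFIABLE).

Try y1 = True.
Try y2 = False.
The remaining clauses are satisfied by y3 = False, y4 = True, y5 = True, y6 = False, y7 = True, y8 = False, y9 = False.
Every clause has at least one true literal under this assignment.
So y1=True, y2=False, y3=False, y4=True, y5=True, y6=False, y7=True, y8=False, y9=False is a satisfying assignment.

SATISFIABLE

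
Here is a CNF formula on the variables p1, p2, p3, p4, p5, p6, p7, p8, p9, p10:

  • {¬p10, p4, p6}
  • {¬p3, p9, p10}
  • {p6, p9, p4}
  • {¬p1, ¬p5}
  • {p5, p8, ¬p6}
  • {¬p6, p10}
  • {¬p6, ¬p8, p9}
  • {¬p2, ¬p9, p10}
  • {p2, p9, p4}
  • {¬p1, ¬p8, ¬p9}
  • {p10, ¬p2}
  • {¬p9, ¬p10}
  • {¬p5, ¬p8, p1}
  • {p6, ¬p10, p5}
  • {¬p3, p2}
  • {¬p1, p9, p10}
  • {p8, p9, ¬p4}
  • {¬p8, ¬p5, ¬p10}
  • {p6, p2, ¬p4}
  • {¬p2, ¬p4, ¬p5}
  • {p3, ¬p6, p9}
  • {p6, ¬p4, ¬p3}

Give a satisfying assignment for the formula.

p1=F  p2=F  p3=F  p4=F  p5=F  p6=F  p7=F  p8=T  p9=T  p10=F

Set p1 = False and propagate.
For the remaining variables, p2 = False, p3 = False, p4 = False, p5 = False, p6 = False, p7 = False, p8 = True, p9 = True, p10 = False works.
Every clause has at least one true literal under this assignment.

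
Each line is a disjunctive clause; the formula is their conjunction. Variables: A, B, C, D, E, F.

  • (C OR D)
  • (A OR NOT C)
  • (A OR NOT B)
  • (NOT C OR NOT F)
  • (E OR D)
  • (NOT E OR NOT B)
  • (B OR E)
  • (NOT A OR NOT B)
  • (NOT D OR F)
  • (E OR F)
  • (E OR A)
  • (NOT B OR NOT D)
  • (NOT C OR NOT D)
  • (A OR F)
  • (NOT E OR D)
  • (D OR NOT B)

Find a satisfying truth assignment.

A=False, B=False, C=False, D=True, E=True, F=True

Check each clause:
  1. (C OR D) — D is true.
  2. (A OR NOT C) — NOT C is true.
  3. (NOT B OR A) — NOT B is true.
  4. (NOT C OR NOT F) — NOT C is true.
  5. (E OR D) — D is true.
  6. (NOT E OR NOT B) — NOT B is true.
  7. (E OR B) — E is true.
  8. (NOT A OR NOT B) — NOT A is true.
  9. (NOT D OR F) — F is true.
  10. (F OR E) — E is true.
  11. (A OR E) — E is true.
  12. (NOT B OR NOT D) — NOT B is true.
  13. (NOT D OR NOT C) — NOT C is true.
  14. (F OR A) — F is true.
  15. (NOT E OR D) — D is true.
  16. (D OR NOT B) — D is true.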